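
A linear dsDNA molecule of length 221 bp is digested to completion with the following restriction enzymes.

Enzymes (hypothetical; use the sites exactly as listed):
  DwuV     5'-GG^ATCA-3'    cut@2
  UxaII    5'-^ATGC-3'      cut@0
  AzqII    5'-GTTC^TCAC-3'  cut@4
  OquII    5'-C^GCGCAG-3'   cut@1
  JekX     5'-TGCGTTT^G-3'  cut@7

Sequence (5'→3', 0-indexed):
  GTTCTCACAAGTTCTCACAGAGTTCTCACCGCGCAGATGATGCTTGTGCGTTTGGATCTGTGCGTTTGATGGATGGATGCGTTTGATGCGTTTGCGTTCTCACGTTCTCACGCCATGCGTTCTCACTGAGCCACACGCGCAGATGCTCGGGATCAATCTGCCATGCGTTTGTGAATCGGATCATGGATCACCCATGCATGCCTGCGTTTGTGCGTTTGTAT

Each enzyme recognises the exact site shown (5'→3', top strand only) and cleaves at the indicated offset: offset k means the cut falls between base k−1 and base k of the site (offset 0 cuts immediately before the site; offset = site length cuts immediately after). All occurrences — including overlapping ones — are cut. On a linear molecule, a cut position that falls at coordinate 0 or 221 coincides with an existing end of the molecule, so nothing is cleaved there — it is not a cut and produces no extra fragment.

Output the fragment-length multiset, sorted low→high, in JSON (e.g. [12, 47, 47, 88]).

[1,4,4,4,5,6,6,7,7,7,8,8,8,8,8,8,9,9,9,9,10,11,11,12,14,14,14]

Per-enzyme occurrences:
  DwuV (GGATCA, off=2): starts [149, 177, 184] → cuts [151, 179, 186]
  UxaII (ATGC, off=0): starts [39, 76, 85, 114, 142, 162, 193, 197] → cuts [39, 76, 85, 114, 142, 162, 193, 197]
  AzqII (GTTCTCAC, off=4): starts [0, 10, 21, 95, 103, 118] → cuts [4, 14, 25, 99, 107, 122]
  OquII (CGCGCAG, off=1): starts [29, 135] → cuts [30, 136]
  JekX (TGCGTTTG, off=7): starts [46, 60, 77, 86, 163, 202, 210] → cuts [53, 67, 84, 93, 170, 209, 217]

Pooled cuts: [4, 14, 25, 30, 39, 53, 67, 76, 84, 85, 93, 99, 107, 114, 122, 136, 142, 151, 162, 170, 179, 186, 193, 197, 209, 217]

Fragment lengths:
  [0,4): 4 bp
  [4,14): 10 bp
  [14,25): 11 bp
  [25,30): 5 bp
  [30,39): 9 bp
  [39,53): 14 bp
  [53,67): 14 bp
  [67,76): 9 bp
  [76,84): 8 bp
  [84,85): 1 bp
  [85,93): 8 bp
  [93,99): 6 bp
  [99,107): 8 bp
  [107,114): 7 bp
  [114,122): 8 bp
  [122,136): 14 bp
  [136,142): 6 bp
  [142,151): 9 bp
  [151,162): 11 bp
  [162,170): 8 bp
  [170,179): 9 bp
  [179,186): 7 bp
  [186,193): 7 bp
  [193,197): 4 bp
  [197,209): 12 bp
  [209,217): 8 bp
  [217,221): 4 bp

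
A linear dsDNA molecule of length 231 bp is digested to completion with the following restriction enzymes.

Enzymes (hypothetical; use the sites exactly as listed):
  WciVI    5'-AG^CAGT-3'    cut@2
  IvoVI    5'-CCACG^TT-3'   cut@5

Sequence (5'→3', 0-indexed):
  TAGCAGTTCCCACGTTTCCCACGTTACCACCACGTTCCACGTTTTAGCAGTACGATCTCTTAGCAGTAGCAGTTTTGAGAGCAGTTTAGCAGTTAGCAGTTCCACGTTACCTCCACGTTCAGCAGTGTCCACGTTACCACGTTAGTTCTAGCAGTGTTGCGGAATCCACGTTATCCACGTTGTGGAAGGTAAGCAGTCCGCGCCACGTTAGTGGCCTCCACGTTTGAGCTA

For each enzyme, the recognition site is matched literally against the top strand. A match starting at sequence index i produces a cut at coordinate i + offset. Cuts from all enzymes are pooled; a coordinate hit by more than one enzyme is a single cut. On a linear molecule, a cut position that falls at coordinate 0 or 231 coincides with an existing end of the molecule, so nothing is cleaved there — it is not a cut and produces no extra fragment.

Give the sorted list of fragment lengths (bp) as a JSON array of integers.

[3,5,6,6,7,7,8,8,9,9,9,10,10,11,11,11,11,12,14,14,15,16,19]

Per-enzyme occurrences:
  WciVI (AGCAGT, off=2): starts [1, 45, 61, 67, 79, 87, 94, 120, 149, 191] → cuts [3, 47, 63, 69, 81, 89, 96, 122, 151, 193]
  IvoVI (CCACGTT, off=5): starts [9, 18, 29, 36, 101, 112, 128, 136, 165, 174, 202, 217] → cuts [14, 23, 34, 41, 106, 117, 133, 141, 170, 179, 207, 222]

All cut coordinates (distinct, sorted): [3, 14, 23, 34, 41, 47, 63, 69, 81, 89, 96, 106, 117, 122, 133, 141, 151, 170, 179, 193, 207, 222]

Fragments:
  [0,3): 3 bp
  [3,14): 11 bp
  [14,23): 9 bp
  [23,34): 11 bp
  [34,41): 7 bp
  [41,47): 6 bp
  [47,63): 16 bp
  [63,69): 6 bp
  [69,81): 12 bp
  [81,89): 8 bp
  [89,96): 7 bp
  [96,106): 10 bp
  [106,117): 11 bp
  [117,122): 5 bp
  [122,133): 11 bp
  [133,141): 8 bp
  [141,151): 10 bp
  [151,170): 19 bp
  [170,179): 9 bp
  [179,193): 14 bp
  [193,207): 14 bp
  [207,222): 15 bp
  [222,231): 9 bp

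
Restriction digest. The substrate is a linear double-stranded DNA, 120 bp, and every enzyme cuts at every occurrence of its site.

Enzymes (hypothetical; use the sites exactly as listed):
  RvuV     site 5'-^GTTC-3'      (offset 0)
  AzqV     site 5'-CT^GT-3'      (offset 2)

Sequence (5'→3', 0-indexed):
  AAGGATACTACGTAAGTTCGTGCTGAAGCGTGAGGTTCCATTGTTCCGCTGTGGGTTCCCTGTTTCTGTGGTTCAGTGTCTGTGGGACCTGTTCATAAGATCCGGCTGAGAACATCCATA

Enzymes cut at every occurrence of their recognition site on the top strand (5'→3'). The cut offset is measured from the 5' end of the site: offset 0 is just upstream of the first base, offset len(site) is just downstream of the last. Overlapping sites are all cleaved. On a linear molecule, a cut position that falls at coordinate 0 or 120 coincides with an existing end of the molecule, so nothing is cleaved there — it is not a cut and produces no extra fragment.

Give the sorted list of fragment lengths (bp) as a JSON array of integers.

[3,4,6,7,8,8,9,11,15,19,30]

Scan for sites:
  RvuV GTTC/0: at [15, 34, 42, 54, 70, 90] ⇒ [15, 34, 42, 54, 70, 90]
  AzqV CTGT/2: at [48, 59, 65, 79, 88] ⇒ [50, 61, 67, 81, 90]

Pooled cuts: [15, 34, 42, 50, 54, 61, 67, 70, 81, 90]

Fragment lengths:
  [0,15): 15 bp
  [15,34): 19 bp
  [34,42): 8 bp
  [42,50): 8 bp
  [50,54): 4 bp
  [54,61): 7 bp
  [61,67): 6 bp
  [67,70): 3 bp
  [70,81): 11 bp
  [81,90): 9 bp
  [90,120): 30 bp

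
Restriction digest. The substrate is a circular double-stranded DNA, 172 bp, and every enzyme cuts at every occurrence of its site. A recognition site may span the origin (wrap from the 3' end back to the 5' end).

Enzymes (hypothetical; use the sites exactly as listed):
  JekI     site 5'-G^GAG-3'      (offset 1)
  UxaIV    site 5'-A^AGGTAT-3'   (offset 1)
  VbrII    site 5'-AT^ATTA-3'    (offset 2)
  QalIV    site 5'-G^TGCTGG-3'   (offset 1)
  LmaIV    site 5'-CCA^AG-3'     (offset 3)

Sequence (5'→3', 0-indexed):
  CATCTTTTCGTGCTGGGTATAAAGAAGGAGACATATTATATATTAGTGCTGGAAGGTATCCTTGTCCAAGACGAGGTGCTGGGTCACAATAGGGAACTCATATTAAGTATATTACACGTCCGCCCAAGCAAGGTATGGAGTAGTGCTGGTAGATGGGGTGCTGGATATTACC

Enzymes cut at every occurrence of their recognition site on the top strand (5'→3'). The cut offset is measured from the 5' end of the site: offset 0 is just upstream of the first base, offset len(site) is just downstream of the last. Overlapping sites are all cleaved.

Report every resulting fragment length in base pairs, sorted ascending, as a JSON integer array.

Scan for sites:
  JekI (GGAG, off=1): starts [26, 136] → cuts [27, 137]
  UxaIV (AAGGTAT, off=1): starts [52, 129] → cuts [53, 130]
  VbrII (ATATTA, off=2): starts [32, 39, 99, 108, 164] → cuts [34, 41, 101, 110, 166]
  QalIV (GTGCTGG, off=1): starts [9, 45, 75, 142, 157] → cuts [10, 46, 76, 143, 158]
  LmaIV (CCAAG, off=3): starts [65, 123] → cuts [68, 126]

Pooled cuts: [10, 27, 34, 41, 46, 53, 68, 76, 101, 110, 126, 130, 137, 143, 158, 166]

Fragment lengths:
  10→27: 17 bp
  27→34: 7 bp
  34→41: 7 bp
  41→46: 5 bp
  46→53: 7 bp
  53→68: 15 bp
  68→76: 8 bp
  76→101: 25 bp
  101→110: 9 bp
  110→126: 16 bp
  126→130: 4 bp
  130→137: 7 bp
  137→143: 6 bp
  143→158: 15 bp
  158→166: 8 bp
  166→10 (wrap): 172-166+10 = 16 bp

[4,5,6,7,7,7,7,8,8,9,15,15,16,16,17,25]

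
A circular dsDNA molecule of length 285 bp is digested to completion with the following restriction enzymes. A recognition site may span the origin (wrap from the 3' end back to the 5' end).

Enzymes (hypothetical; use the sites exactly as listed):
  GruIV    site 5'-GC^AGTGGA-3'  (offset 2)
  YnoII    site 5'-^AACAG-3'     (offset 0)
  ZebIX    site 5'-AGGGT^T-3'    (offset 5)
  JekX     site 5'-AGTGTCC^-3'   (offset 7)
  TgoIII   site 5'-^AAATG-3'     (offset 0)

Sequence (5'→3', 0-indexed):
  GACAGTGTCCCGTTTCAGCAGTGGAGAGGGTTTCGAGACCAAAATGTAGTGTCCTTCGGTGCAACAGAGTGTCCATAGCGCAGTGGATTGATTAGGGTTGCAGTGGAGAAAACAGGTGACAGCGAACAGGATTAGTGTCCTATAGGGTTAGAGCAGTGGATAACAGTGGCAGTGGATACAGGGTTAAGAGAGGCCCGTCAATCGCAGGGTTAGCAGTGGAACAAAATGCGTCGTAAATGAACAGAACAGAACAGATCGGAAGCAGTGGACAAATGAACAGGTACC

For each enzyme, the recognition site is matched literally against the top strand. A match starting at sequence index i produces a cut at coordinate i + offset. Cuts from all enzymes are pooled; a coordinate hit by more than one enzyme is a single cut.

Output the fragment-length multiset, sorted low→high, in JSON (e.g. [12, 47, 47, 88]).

[3,4,5,5,5,5,6,7,7,7,8,8,9,9,9,9,10,11,12,12,13,14,14,14,16,17,20,26]

Site scan:
  GruIV GCAGTGGA/2: at [17, 79, 99, 152, 168, 212, 261] ⇒ [19, 81, 101, 154, 170, 214, 263]
  YnoII AACAG/0: at [62, 110, 124, 161, 239, 244, 249, 275] ⇒ [62, 110, 124, 161, 239, 244, 249, 275]
  ZebIX AGGGTT/5: at [26, 93, 143, 179, 205] ⇒ [31, 98, 148, 184, 210]
  JekX AGTGTCC/7: at [3, 47, 67, 133] ⇒ [10, 54, 74, 140]
  TgoIII AAATG/0: at [41, 223, 234, 270] ⇒ [41, 223, 234, 270]

All cut coordinates (distinct, sorted): [10, 19, 31, 41, 54, 62, 74, 81, 98, 101, 110, 124, 140, 148, 154, 161, 170, 184, 210, 214, 223, 234, 239, 244, 249, 263, 270, 275]

Fragment lengths:
  10→19: 9 bp
  19→31: 12 bp
  31→41: 10 bp
  41→54: 13 bp
  54→62: 8 bp
  62→74: 12 bp
  74→81: 7 bp
  81→98: 17 bp
  98→101: 3 bp
  101→110: 9 bp
  110→124: 14 bp
  124→140: 16 bp
  140→148: 8 bp
  148→154: 6 bp
  154→161: 7 bp
  161→170: 9 bp
  170→184: 14 bp
  184→210: 26 bp
  210→214: 4 bp
  214→223: 9 bp
  223→234: 11 bp
  234→239: 5 bp
  239→244: 5 bp
  244→249: 5 bp
  249→263: 14 bp
  263→270: 7 bp
  270→275: 5 bp
  275→10 (wrap): 285-275+10 = 20 bp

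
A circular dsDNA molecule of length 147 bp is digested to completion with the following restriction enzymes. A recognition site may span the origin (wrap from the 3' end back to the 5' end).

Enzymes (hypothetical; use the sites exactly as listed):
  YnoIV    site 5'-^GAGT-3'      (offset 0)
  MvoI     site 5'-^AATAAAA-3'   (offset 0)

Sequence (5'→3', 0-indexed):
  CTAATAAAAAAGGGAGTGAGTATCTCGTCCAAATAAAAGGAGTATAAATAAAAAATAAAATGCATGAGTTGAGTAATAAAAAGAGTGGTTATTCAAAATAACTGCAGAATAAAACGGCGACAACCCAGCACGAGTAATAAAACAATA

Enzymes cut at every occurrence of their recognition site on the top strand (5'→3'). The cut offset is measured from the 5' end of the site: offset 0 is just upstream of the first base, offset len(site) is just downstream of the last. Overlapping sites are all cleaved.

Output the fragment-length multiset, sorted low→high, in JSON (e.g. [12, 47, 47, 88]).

Per-enzyme occurrences:
  YnoIV GAGT/0: at [13, 17, 39, 65, 70, 82, 131] ⇒ [13, 17, 39, 65, 70, 82, 131]
  MvoI AATAAAA/0: at [2, 31, 46, 53, 74, 107, 135] ⇒ [2, 31, 46, 53, 74, 107, 135]

Pooled cuts: [2, 13, 17, 31, 39, 46, 53, 65, 70, 74, 82, 107, 131, 135]

Fragment lengths:
  2→13: 11 bp
  13→17: 4 bp
  17→31: 14 bp
  31→39: 8 bp
  39→46: 7 bp
  46→53: 7 bp
  53→65: 12 bp
  65→70: 5 bp
  70→74: 4 bp
  74→82: 8 bp
  82→107: 25 bp
  107→131: 24 bp
  131→135: 4 bp
  135→2 (wrap): 147-135+2 = 14 bp

[4,4,4,5,7,7,8,8,11,12,14,14,24,25]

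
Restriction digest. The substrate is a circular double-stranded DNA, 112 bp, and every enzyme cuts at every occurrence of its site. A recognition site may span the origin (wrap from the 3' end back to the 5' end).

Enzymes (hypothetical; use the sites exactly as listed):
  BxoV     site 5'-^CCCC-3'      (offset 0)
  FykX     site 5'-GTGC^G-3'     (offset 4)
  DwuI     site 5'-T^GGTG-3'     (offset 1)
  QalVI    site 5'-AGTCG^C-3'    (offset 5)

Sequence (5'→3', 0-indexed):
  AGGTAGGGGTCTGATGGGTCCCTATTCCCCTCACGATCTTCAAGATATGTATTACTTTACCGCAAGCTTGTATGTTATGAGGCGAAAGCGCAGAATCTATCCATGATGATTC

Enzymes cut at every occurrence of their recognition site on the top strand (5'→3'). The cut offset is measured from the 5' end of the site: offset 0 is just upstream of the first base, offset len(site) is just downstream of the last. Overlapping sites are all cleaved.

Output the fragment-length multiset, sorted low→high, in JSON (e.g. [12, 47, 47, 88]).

Site scan:
  BxoV (CCCC, off=0): starts [26] → cuts [26]
  FykX (GTGCG, off=4): no sites
  DwuI (TGGTG, off=1): no sites
  QalVI (AGTCGC, off=5): no sites

Pooled cuts: [26]

Fragment lengths:
  26→26 (wrap): 112-26+26 = 112 bp

[112]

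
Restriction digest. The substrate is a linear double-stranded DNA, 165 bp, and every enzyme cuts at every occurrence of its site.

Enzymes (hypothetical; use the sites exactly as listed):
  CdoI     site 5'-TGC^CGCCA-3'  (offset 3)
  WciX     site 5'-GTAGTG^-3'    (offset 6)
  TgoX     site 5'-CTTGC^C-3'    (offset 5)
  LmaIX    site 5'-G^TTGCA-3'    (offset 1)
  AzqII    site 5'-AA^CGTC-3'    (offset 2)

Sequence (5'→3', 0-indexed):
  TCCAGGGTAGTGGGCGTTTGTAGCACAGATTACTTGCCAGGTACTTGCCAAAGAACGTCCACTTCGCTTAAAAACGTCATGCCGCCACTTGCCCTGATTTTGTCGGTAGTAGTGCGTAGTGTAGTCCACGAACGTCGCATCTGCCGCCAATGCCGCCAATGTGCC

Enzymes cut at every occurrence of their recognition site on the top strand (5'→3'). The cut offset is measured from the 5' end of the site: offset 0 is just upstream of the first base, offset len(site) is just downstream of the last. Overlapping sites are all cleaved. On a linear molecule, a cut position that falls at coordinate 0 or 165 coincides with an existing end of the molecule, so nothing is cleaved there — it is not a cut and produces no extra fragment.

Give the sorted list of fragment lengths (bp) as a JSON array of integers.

Site scan:
  CdoI TGCCGCCA/3: at [79, 141, 150] ⇒ [82, 144, 153]
  WciX GTAGTG/6: at [6, 108, 115] ⇒ [12, 114, 121]
  TgoX CTTGCC/5: at [32, 43, 87] ⇒ [37, 48, 92]
  LmaIX (GTTGCA, off=1): no sites
  AzqII AACGTC/2: at [53, 72, 130] ⇒ [55, 74, 132]

Pooled cuts: [12, 37, 48, 55, 74, 82, 92, 114, 121, 132, 144, 153]

Fragment lengths:
  [0,12): 12 bp
  [12,37): 25 bp
  [37,48): 11 bp
  [48,55): 7 bp
  [55,74): 19 bp
  [74,82): 8 bp
  [82,92): 10 bp
  [92,114): 22 bp
  [114,121): 7 bp
  [121,132): 11 bp
  [132,144): 12 bp
  [144,153): 9 bp
  [153,165): 12 bp

[7,7,8,9,10,11,11,12,12,12,19,22,25]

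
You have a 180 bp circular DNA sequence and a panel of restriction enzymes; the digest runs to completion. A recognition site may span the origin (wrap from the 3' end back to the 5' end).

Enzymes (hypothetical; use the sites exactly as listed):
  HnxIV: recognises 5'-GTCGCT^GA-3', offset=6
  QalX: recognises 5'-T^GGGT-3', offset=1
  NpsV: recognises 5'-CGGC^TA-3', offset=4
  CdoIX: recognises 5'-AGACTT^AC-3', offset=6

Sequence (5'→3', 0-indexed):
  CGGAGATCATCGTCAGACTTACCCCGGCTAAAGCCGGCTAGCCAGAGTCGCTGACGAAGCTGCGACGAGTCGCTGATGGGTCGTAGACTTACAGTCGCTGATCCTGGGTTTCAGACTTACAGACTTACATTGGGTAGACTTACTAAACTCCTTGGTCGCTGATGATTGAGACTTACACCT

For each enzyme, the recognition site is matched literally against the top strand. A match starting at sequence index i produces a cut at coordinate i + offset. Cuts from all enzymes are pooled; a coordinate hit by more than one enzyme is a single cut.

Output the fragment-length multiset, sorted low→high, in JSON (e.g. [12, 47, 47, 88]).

[3,5,6,8,8,9,10,10,13,13,14,14,19,22,26]

Site scan:
  HnxIV (GTCGCTGA, off=6): starts [46, 68, 93, 154] → cuts [52, 74, 99, 160]
  QalX (TGGGT, off=1): starts [76, 104, 130] → cuts [77, 105, 131]
  NpsV (CGGCTA, off=4): starts [24, 34] → cuts [28, 38]
  CdoIX (AGACTTAC, off=6): starts [14, 84, 112, 120, 135, 168] → cuts [20, 90, 118, 126, 141, 174]

Pooled cuts: [20, 28, 38, 52, 74, 77, 90, 99, 105, 118, 126, 131, 141, 160, 174]

Fragments:
  20→28: 8 bp
  28→38: 10 bp
  38→52: 14 bp
  52→74: 22 bp
  74→77: 3 bp
  77→90: 13 bp
  90→99: 9 bp
  99→105: 6 bp
  105→118: 13 bp
  118→126: 8 bp
  126→131: 5 bp
  131→141: 10 bp
  141→160: 19 bp
  160→174: 14 bp
  174→20 (wrap): 180-174+20 = 26 bp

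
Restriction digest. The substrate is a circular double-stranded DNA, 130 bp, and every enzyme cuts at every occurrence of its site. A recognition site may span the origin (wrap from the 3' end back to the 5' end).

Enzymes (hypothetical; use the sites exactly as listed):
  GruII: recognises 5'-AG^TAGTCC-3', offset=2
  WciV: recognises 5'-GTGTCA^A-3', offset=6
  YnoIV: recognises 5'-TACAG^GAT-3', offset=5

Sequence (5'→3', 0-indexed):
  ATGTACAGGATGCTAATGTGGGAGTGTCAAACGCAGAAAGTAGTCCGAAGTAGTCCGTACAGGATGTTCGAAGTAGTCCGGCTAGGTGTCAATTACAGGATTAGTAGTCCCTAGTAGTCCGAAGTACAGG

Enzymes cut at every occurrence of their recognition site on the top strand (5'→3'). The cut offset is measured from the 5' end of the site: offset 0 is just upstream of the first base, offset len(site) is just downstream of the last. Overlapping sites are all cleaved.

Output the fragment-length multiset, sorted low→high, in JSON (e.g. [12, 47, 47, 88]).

[6,7,9,10,10,11,11,12,15,18,21]

Site scan:
  GruII AGTAGTCC/2: at [38, 48, 71, 102, 112] ⇒ [40, 50, 73, 104, 114]
  WciV GTGTCAA/6: at [23, 85] ⇒ [29, 91]
  YnoIV TACAGGAT/5: at [3, 57, 93, 124] ⇒ [8, 62, 98, 129]

All cut coordinates (distinct, sorted): [8, 29, 40, 50, 62, 73, 91, 98, 104, 114, 129]

Fragment lengths:
  8→29: 21 bp
  29→40: 11 bp
  40→50: 10 bp
  50→62: 12 bp
  62→73: 11 bp
  73→91: 18 bp
  91→98: 7 bp
  98→104: 6 bp
  104→114: 10 bp
  114→129: 15 bp
  129→8 (wrap): 130-129+8 = 9 bp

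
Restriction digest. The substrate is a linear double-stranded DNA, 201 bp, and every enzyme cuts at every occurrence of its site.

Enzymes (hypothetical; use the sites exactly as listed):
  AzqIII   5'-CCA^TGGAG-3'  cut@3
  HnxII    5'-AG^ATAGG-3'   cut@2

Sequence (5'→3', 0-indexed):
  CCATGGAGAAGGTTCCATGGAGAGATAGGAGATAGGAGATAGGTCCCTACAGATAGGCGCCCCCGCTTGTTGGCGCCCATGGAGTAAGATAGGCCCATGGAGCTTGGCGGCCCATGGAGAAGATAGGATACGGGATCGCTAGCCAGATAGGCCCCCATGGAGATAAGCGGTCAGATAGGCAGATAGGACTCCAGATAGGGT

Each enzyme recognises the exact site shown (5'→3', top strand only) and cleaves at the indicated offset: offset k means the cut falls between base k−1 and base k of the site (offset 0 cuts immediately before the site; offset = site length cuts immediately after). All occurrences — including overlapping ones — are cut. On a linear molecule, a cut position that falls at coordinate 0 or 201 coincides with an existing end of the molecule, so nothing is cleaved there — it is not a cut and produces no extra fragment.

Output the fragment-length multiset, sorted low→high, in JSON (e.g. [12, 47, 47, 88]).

[3,7,7,7,7,8,8,9,9,11,12,14,14,17,17,24,27]

Scan for sites:
  AzqIII (CCATGGAG, off=3): starts [0, 14, 76, 94, 111, 154] → cuts [3, 17, 79, 97, 114, 157]
  HnxII (AGATAGG, off=2): starts [22, 29, 36, 50, 86, 120, 144, 172, 180, 192] → cuts [24, 31, 38, 52, 88, 122, 146, 174, 182, 194]

Pooled cuts: [3, 17, 24, 31, 38, 52, 79, 88, 97, 114, 122, 146, 157, 174, 182, 194]

Fragments:
  [0,3): 3 bp
  [3,17): 14 bp
  [17,24): 7 bp
  [24,31): 7 bp
  [31,38): 7 bp
  [38,52): 14 bp
  [52,79): 27 bp
  [79,88): 9 bp
  [88,97): 9 bp
  [97,114): 17 bp
  [114,122): 8 bp
  [122,146): 24 bp
  [146,157): 11 bp
  [157,174): 17 bp
  [174,182): 8 bp
  [182,194): 12 bp
  [194,201): 7 bp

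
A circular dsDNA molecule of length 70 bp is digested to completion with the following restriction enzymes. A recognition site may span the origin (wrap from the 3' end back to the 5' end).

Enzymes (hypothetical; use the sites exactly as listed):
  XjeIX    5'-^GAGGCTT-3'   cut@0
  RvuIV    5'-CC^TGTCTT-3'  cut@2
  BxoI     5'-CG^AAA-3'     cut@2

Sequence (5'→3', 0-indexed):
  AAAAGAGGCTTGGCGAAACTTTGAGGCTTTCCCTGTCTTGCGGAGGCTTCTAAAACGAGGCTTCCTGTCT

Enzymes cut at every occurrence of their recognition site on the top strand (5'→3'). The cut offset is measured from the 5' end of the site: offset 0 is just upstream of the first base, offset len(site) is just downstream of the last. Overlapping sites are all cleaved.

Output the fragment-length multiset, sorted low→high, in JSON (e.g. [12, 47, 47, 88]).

[7,9,11,11,14,18]

Scan for sites:
  XjeIX (GAGGCTT, off=0): starts [4, 22, 42, 56] → cuts [4, 22, 42, 56]
  RvuIV (CCTGTCTT, off=2): starts [31] → cuts [33]
  BxoI (CGAAA, off=2): starts [13] → cuts [15]

Pooled cuts: [4, 15, 22, 33, 42, 56]

Fragment lengths:
  4→15: 11 bp
  15→22: 7 bp
  22→33: 11 bp
  33→42: 9 bp
  42→56: 14 bp
  56→4 (wrap): 70-56+4 = 18 bp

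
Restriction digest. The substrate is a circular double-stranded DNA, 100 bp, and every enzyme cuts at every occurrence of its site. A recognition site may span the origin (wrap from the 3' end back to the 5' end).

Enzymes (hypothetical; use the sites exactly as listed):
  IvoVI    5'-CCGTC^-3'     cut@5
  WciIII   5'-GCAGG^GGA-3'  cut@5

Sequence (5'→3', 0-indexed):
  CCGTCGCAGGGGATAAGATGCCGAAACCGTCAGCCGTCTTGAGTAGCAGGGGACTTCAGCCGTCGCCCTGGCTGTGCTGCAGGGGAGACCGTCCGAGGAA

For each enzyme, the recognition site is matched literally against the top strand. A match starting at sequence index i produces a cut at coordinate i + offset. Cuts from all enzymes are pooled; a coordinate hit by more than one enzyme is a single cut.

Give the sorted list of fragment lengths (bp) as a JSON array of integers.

Scan for sites:
  IvoVI (CCGTC, off=5): starts [0, 26, 33, 59, 88] → cuts [5, 31, 38, 64, 93]
  WciIII (GCAGGGGA, off=5): starts [5, 45, 78] → cuts [10, 50, 83]

All cut coordinates (distinct, sorted): [5, 10, 31, 38, 50, 64, 83, 93]

Fragments:
  5→10: 5 bp
  10→31: 21 bp
  31→38: 7 bp
  38→50: 12 bp
  50→64: 14 bp
  64→83: 19 bp
  83→93: 10 bp
  93→5 (wrap): 100-93+5 = 12 bp

[5,7,10,12,12,14,19,21]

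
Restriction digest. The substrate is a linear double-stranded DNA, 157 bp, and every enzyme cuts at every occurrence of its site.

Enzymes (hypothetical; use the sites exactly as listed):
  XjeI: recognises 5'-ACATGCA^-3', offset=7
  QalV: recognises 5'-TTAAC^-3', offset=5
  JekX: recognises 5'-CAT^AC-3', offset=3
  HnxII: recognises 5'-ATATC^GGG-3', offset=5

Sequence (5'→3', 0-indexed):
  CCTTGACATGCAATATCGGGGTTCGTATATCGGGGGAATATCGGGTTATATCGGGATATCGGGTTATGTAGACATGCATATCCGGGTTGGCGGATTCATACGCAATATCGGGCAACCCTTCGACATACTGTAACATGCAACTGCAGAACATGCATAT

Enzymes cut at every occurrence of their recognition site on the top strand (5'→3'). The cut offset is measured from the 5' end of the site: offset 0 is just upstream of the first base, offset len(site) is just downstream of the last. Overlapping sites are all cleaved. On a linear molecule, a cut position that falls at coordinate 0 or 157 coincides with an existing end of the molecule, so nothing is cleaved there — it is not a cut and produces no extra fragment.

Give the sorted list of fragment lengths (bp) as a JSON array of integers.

[3,5,8,10,10,11,12,13,14,15,17,18,21]

Per-enzyme occurrences:
  XjeI (ACATGCA, off=7): starts [5, 71, 132, 147] → cuts [12, 78, 139, 154]
  QalV (TTAAC, off=5): no sites
  JekX (CATAC, off=3): starts [96, 123] → cuts [99, 126]
  HnxII (ATATCGGG, off=5): starts [12, 26, 37, 47, 55, 104] → cuts [17, 31, 42, 52, 60, 109]

All cut coordinates (distinct, sorted): [12, 17, 31, 42, 52, 60, 78, 99, 109, 126, 139, 154]

Fragment lengths:
  [0,12): 12 bp
  [12,17): 5 bp
  [17,31): 14 bp
  [31,42): 11 bp
  [42,52): 10 bp
  [52,60): 8 bp
  [60,78): 18 bp
  [78,99): 21 bp
  [99,109): 10 bp
  [109,126): 17 bp
  [126,139): 13 bp
  [139,154): 15 bp
  [154,157): 3 bp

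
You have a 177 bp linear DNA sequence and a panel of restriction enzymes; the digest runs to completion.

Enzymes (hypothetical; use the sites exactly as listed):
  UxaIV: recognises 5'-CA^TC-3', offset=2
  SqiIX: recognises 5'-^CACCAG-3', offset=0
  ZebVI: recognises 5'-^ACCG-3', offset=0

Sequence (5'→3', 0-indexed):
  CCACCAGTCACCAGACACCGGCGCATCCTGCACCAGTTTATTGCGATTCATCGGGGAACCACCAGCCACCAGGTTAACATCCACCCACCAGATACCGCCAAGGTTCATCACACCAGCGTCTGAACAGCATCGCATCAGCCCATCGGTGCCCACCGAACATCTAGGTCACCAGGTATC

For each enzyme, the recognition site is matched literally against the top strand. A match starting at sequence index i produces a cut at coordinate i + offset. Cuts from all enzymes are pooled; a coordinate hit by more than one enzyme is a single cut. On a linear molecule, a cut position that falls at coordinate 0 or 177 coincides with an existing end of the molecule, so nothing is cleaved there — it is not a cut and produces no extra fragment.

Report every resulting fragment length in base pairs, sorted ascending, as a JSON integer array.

[1,3,5,5,6,7,7,7,8,8,8,8,9,9,9,11,13,14,19,20]

Scan for sites:
  UxaIV (CATC, off=2): starts [23, 48, 77, 105, 127, 132, 140, 157] → cuts [25, 50, 79, 107, 129, 134, 142, 159]
  SqiIX (CACCAG, off=0): starts [1, 8, 30, 59, 66, 85, 110, 166] → cuts [1, 8, 30, 59, 66, 85, 110, 166]
  ZebVI (ACCG, off=0): starts [16, 93, 151] → cuts [16, 93, 151]

Pooled cuts: [1, 8, 16, 25, 30, 50, 59, 66, 79, 85, 93, 107, 110, 129, 134, 142, 151, 159, 166]

Fragment lengths:
  [0,1): 1 bp
  [1,8): 7 bp
  [8,16): 8 bp
  [16,25): 9 bp
  [25,30): 5 bp
  [30,50): 20 bp
  [50,59): 9 bp
  [59,66): 7 bp
  [66,79): 13 bp
  [79,85): 6 bp
  [85,93): 8 bp
  [93,107): 14 bp
  [107,110): 3 bp
  [110,129): 19 bp
  [129,134): 5 bp
  [134,142): 8 bp
  [142,151): 9 bp
  [151,159): 8 bp
  [159,166): 7 bp
  [166,177): 11 bp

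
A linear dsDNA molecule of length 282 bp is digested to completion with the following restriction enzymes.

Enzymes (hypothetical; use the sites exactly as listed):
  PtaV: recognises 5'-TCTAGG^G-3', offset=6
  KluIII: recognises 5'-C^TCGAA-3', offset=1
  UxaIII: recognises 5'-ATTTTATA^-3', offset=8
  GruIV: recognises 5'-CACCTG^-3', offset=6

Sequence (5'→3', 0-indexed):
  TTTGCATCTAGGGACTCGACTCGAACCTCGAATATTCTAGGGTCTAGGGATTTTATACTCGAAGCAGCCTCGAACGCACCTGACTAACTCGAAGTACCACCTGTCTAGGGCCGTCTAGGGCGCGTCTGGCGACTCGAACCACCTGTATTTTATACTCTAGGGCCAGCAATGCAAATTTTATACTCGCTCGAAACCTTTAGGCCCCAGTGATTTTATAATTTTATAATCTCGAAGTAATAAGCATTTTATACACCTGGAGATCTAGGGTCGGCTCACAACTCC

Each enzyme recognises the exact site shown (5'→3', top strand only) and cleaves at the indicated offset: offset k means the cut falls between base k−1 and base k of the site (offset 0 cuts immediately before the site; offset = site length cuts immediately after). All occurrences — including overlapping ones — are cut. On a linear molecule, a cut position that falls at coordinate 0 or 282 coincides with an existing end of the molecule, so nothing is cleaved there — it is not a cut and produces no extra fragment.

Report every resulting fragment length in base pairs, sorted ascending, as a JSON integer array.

Scan for sites:
  PtaV TCTAGGG/6: at [6, 35, 42, 103, 113, 155, 260] ⇒ [12, 41, 48, 109, 119, 161, 266]
  KluIII CTCGAA/1: at [19, 26, 57, 68, 87, 132, 186, 227] ⇒ [20, 27, 58, 69, 88, 133, 187, 228]
  UxaIII ATTTTATA/8: at [49, 146, 174, 209, 217, 242] ⇒ [57, 154, 182, 217, 225, 250]
  GruIV CACCTG/6: at [76, 97, 139, 250] ⇒ [82, 103, 145, 256]

All cut coordinates (distinct, sorted): [12, 20, 27, 41, 48, 57, 58, 69, 82, 88, 103, 109, 119, 133, 145, 154, 161, 182, 187, 217, 225, 228, 250, 256, 266]

Fragments:
  [0,12): 12 bp
  [12,20): 8 bp
  [20,27): 7 bp
  [27,41): 14 bp
  [41,48): 7 bp
  [48,57): 9 bp
  [57,58): 1 bp
  [58,69): 11 bp
  [69,82): 13 bp
  [82,88): 6 bp
  [88,103): 15 bp
  [103,109): 6 bp
  [109,119): 10 bp
  [119,133): 14 bp
  [133,145): 12 bp
  [145,154): 9 bp
  [154,161): 7 bp
  [161,182): 21 bp
  [182,187): 5 bp
  [187,217): 30 bp
  [217,225): 8 bp
  [225,228): 3 bp
  [228,250): 22 bp
  [250,256): 6 bp
  [256,266): 10 bp
  [266,282): 16 bp

[1,3,5,6,6,6,7,7,7,8,8,9,9,10,10,11,12,12,13,14,14,15,16,21,22,30]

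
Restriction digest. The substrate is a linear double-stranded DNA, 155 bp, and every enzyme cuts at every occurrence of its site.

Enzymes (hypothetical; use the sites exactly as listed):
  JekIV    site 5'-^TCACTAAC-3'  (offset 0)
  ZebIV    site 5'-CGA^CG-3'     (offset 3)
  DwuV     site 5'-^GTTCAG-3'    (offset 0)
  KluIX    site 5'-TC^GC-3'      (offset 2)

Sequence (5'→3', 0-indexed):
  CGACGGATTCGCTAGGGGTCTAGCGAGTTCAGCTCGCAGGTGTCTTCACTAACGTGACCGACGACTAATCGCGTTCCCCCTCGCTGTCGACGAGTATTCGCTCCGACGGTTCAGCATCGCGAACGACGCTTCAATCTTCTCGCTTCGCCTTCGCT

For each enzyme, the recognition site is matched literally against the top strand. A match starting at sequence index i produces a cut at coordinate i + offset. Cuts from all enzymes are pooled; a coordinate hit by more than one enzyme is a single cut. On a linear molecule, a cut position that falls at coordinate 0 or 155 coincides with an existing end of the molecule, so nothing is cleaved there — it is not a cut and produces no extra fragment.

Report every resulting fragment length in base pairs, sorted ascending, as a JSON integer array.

Scan for sites:
  JekIV (TCACTAAC, off=0): starts [45] → cuts [45]
  ZebIV (CGACG, off=3): starts [0, 58, 87, 103, 123] → cuts [3, 61, 90, 106, 126]
  DwuV (GTTCAG, off=0): starts [26, 108] → cuts [26, 108]
  KluIX (TCGC, off=2): starts [8, 33, 68, 80, 97, 116, 139, 144, 150] → cuts [10, 35, 70, 82, 99, 118, 141, 146, 152]

All cut coordinates (distinct, sorted): [3, 10, 26, 35, 45, 61, 70, 82, 90, 99, 106, 108, 118, 126, 141, 146, 152]

Fragments:
  [0,3): 3 bp
  [3,10): 7 bp
  [10,26): 16 bp
  [26,35): 9 bp
  [35,45): 10 bp
  [45,61): 16 bp
  [61,70): 9 bp
  [70,82): 12 bp
  [82,90): 8 bp
  [90,99): 9 bp
  [99,106): 7 bp
  [106,108): 2 bp
  [108,118): 10 bp
  [118,126): 8 bp
  [126,141): 15 bp
  [141,146): 5 bp
  [146,152): 6 bp
  [152,155): 3 bp

[2,3,3,5,6,7,7,8,8,9,9,9,10,10,12,15,16,16]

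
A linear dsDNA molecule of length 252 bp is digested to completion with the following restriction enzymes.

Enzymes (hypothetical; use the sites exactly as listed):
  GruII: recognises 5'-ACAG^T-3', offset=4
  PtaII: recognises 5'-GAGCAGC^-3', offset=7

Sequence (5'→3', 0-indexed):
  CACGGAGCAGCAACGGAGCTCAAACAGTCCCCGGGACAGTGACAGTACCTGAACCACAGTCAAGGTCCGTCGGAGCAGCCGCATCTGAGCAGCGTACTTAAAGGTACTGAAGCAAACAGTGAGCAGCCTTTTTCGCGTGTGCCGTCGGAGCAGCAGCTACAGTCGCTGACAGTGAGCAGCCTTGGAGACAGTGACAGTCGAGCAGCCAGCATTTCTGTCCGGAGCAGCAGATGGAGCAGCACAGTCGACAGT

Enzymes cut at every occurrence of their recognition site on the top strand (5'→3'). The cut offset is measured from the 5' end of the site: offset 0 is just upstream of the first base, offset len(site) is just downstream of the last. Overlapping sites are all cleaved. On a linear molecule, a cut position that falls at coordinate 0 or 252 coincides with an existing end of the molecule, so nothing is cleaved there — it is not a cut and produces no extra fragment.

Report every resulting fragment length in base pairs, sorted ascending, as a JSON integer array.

Scan for sites:
  GruII (ACAGT, off=4): starts [23, 35, 41, 55, 115, 158, 168, 187, 193, 240, 247] → cuts [27, 39, 45, 59, 119, 162, 172, 191, 197, 244, 251]
  PtaII (GAGCAGC, off=7): starts [4, 72, 86, 120, 147, 173, 199, 221, 233] → cuts [11, 79, 93, 127, 154, 180, 206, 228, 240]

All cut coordinates (distinct, sorted): [11, 27, 39, 45, 59, 79, 93, 119, 127, 154, 162, 172, 180, 191, 197, 206, 228, 240, 244, 251]

Fragments:
  [0,11): 11 bp
  [11,27): 16 bp
  [27,39): 12 bp
  [39,45): 6 bp
  [45,59): 14 bp
  [59,79): 20 bp
  [79,93): 14 bp
  [93,119): 26 bp
  [119,127): 8 bp
  [127,154): 27 bp
  [154,162): 8 bp
  [162,172): 10 bp
  [172,180): 8 bp
  [180,191): 11 bp
  [191,197): 6 bp
  [197,206): 9 bp
  [206,228): 22 bp
  [228,240): 12 bp
  [240,244): 4 bp
  [244,251): 7 bp
  [251,252): 1 bp

[1,4,6,6,7,8,8,8,9,10,11,11,12,12,14,14,16,20,22,26,27]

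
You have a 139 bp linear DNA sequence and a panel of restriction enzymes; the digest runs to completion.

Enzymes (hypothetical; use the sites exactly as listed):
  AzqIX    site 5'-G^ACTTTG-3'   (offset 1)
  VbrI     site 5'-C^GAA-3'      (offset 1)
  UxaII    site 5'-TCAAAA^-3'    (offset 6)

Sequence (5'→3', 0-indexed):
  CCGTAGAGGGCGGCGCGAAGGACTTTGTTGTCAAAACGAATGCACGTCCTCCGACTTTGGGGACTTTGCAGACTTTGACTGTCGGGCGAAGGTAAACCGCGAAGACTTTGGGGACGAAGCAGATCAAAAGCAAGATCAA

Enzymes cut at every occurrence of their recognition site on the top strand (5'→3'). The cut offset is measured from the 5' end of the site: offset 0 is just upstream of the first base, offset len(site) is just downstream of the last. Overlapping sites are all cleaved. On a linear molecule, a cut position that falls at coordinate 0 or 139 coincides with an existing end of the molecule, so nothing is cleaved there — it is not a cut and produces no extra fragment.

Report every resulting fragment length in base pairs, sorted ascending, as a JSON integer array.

[1,4,5,9,9,10,11,13,14,15,16,16,16]

Site scan:
  AzqIX (GACTTTG, off=1): starts [20, 52, 61, 70, 103] → cuts [21, 53, 62, 71, 104]
  VbrI (CGAA, off=1): starts [15, 36, 86, 99, 114] → cuts [16, 37, 87, 100, 115]
  UxaII (TCAAAA, off=6): starts [30, 123] → cuts [36, 129]

Pooled cuts: [16, 21, 36, 37, 53, 62, 71, 87, 100, 104, 115, 129]

Fragments:
  [0,16): 16 bp
  [16,21): 5 bp
  [21,36): 15 bp
  [36,37): 1 bp
  [37,53): 16 bp
  [53,62): 9 bp
  [62,71): 9 bp
  [71,87): 16 bp
  [87,100): 13 bp
  [100,104): 4 bp
  [104,115): 11 bp
  [115,129): 14 bp
  [129,139): 10 bp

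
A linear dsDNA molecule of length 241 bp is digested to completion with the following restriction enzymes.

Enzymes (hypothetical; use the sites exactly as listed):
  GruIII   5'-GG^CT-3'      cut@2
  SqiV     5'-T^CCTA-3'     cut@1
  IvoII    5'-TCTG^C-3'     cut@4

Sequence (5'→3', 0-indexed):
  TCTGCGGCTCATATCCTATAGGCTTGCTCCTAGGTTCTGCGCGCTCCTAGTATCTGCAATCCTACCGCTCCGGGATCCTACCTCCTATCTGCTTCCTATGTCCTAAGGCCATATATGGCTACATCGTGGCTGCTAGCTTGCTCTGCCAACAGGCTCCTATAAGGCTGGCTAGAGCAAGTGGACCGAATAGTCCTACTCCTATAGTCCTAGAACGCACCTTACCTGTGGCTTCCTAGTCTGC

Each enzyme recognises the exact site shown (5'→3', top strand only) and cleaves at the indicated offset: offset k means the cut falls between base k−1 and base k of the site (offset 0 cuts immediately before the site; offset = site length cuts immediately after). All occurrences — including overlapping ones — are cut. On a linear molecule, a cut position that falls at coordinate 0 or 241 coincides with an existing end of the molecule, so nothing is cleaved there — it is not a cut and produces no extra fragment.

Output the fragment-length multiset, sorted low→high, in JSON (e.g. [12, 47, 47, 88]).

[1,2,3,3,3,4,4,4,6,6,6,7,7,7,8,8,8,8,9,9,11,11,11,16,16,17,23,23]

Site scan:
  GruIII (GGCT, off=2): starts [5, 20, 116, 127, 151, 162, 166, 226] → cuts [7, 22, 118, 129, 153, 164, 168, 228]
  SqiV (TCCTA, off=1): starts [13, 27, 44, 59, 75, 82, 93, 100, 154, 190, 196, 204, 230] → cuts [14, 28, 45, 60, 76, 83, 94, 101, 155, 191, 197, 205, 231]
  IvoII (TCTGC, off=4): starts [0, 35, 52, 87, 141, 236] → cuts [4, 39, 56, 91, 145, 240]

Pooled cuts: [4, 7, 14, 22, 28, 39, 45, 56, 60, 76, 83, 91, 94, 101, 118, 129, 145, 153, 155, 164, 168, 191, 197, 205, 228, 231, 240]

Fragments:
  [0,4): 4 bp
  [4,7): 3 bp
  [7,14): 7 bp
  [14,22): 8 bp
  [22,28): 6 bp
  [28,39): 11 bp
  [39,45): 6 bp
  [45,56): 11 bp
  [56,60): 4 bp
  [60,76): 16 bp
  [76,83): 7 bp
  [83,91): 8 bp
  [91,94): 3 bp
  [94,101): 7 bp
  [101,118): 17 bp
  [118,129): 11 bp
  [129,145): 16 bp
  [145,153): 8 bp
  [153,155): 2 bp
  [155,164): 9 bp
  [164,168): 4 bp
  [168,191): 23 bp
  [191,197): 6 bp
  [197,205): 8 bp
  [205,228): 23 bp
  [228,231): 3 bp
  [231,240): 9 bp
  [240,241): 1 bp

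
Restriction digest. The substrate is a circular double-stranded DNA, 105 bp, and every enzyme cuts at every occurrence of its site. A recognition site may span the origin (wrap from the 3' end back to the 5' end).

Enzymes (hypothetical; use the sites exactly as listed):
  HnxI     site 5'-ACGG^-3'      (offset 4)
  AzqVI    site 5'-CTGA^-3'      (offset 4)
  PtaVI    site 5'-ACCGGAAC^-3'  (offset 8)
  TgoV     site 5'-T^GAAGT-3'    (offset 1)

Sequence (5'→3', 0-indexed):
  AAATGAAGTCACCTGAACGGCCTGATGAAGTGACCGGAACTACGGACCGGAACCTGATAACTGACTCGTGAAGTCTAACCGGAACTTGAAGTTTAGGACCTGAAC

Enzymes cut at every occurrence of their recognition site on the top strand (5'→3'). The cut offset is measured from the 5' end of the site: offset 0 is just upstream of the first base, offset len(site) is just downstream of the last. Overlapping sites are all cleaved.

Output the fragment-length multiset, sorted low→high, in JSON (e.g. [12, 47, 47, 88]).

[1,2,4,4,5,5,5,6,7,8,12,14,16,16]

Per-enzyme occurrences:
  HnxI (ACGG, off=4): starts [16, 41] → cuts [20, 45]
  AzqVI (CTGA, off=4): starts [12, 21, 53, 60, 99] → cuts [16, 25, 57, 64, 103]
  PtaVI (ACCGGAAC, off=8): starts [32, 45, 77] → cuts [40, 53, 85]
  TgoV (TGAAGT, off=1): starts [3, 25, 68, 86] → cuts [4, 26, 69, 87]

Pooled cuts: [4, 16, 20, 25, 26, 40, 45, 53, 57, 64, 69, 85, 87, 103]

Fragment lengths:
  4→16: 12 bp
  16→20: 4 bp
  20→25: 5 bp
  25→26: 1 bp
  26→40: 14 bp
  40→45: 5 bp
  45→53: 8 bp
  53→57: 4 bp
  57→64: 7 bp
  64→69: 5 bp
  69→85: 16 bp
  85→87: 2 bp
  87→103: 16 bp
  103→4 (wrap): 105-103+4 = 6 bp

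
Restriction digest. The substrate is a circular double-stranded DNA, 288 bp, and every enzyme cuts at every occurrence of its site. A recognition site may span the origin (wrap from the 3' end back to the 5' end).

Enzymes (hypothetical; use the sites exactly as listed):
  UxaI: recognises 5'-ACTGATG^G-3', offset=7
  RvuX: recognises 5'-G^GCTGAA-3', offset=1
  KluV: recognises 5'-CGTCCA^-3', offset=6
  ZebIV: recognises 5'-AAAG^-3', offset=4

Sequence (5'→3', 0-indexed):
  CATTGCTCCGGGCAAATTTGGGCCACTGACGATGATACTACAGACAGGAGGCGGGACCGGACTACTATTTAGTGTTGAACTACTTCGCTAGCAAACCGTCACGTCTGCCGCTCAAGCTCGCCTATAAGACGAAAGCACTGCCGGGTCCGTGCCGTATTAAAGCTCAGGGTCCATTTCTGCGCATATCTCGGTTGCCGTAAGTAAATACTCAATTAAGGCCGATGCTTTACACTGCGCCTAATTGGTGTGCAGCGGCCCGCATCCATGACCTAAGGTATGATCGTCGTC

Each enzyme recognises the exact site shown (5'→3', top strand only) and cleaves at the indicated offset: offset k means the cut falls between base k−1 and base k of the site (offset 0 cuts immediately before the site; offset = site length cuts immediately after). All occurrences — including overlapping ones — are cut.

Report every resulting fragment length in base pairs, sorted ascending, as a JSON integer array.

Scan for sites:
  UxaI (ACTGATGG, off=7): no sites
  RvuX (GGCTGAA, off=1): no sites
  KluV (CGTCCA, off=6): starts [284] → cuts [2]
  ZebIV (AAAG, off=4): starts [131, 158] → cuts [135, 162]

All cut coordinates (distinct, sorted): [2, 135, 162]

Fragments:
  2→135: 133 bp
  135→162: 27 bp
  162→2 (wrap): 288-162+2 = 128 bp

[27,128,133]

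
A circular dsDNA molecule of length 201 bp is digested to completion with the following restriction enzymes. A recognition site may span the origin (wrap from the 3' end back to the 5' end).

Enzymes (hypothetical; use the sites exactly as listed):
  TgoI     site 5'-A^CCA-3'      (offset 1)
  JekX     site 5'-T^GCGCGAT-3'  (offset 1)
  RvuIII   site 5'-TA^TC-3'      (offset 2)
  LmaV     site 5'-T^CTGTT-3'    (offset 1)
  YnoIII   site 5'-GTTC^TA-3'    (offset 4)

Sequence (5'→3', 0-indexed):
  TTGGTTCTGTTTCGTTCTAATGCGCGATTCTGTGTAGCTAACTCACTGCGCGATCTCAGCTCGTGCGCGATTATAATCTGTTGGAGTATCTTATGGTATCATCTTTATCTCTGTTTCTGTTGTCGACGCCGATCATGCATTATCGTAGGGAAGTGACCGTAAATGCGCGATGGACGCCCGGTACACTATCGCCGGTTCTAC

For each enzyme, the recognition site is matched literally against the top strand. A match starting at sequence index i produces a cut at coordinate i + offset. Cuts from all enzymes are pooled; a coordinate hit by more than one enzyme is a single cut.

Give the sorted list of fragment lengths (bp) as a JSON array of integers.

Site scan:
  TgoI (ACCA, off=1): no sites
  JekX TGCGCGAT/1: at [20, 46, 63, 163] ⇒ [21, 47, 64, 164]
  RvuIII TATC/2: at [86, 96, 105, 140, 186] ⇒ [88, 98, 107, 142, 188]
  LmaV TCTGTT/1: at [5, 76, 109, 115] ⇒ [6, 77, 110, 116]
  YnoIII GTTCTA/4: at [13, 194] ⇒ [17, 198]

Pooled cuts: [6, 17, 21, 47, 64, 77, 88, 98, 107, 110, 116, 142, 164, 188, 198]

Fragments:
  6→17: 11 bp
  17→21: 4 bp
  21→47: 26 bp
  47→64: 17 bp
  64→77: 13 bp
  77→88: 11 bp
  88→98: 10 bp
  98→107: 9 bp
  107→110: 3 bp
  110→116: 6 bp
  116→142: 26 bp
  142→164: 22 bp
  164→188: 24 bp
  188→198: 10 bp
  198→6 (wrap): 201-198+6 = 9 bp

[3,4,6,9,9,10,10,11,11,13,17,22,24,26,26]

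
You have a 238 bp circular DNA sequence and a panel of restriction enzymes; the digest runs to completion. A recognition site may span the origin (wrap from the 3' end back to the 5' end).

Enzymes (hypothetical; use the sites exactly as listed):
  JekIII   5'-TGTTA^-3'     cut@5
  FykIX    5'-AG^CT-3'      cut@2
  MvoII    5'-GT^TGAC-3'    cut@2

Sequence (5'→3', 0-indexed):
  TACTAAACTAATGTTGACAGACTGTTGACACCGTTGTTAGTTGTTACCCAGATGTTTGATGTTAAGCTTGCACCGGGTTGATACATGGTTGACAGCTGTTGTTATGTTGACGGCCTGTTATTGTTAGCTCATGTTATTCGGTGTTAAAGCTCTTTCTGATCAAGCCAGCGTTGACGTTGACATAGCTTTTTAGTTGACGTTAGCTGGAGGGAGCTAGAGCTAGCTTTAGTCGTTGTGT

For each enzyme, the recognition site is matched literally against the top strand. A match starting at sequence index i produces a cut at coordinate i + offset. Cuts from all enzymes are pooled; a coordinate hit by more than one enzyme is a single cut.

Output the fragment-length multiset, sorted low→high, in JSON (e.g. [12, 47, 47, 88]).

Per-enzyme occurrences:
  JekIII (TGTTA, off=5): starts [34, 41, 59, 99, 115, 121, 131, 141, 235] → cuts [2, 39, 46, 64, 104, 120, 126, 136, 146]
  FykIX (AGCT, off=2): starts [64, 93, 125, 147, 183, 201, 211, 217, 221] → cuts [66, 95, 127, 149, 185, 203, 213, 219, 223]
  MvoII (GTTGAC, off=2): starts [12, 23, 87, 105, 169, 175, 192] → cuts [14, 25, 89, 107, 171, 177, 194]

All cut coordinates (distinct, sorted): [2, 14, 25, 39, 46, 64, 66, 89, 95, 104, 107, 120, 126, 127, 136, 146, 149, 171, 177, 185, 194, 203, 213, 219, 223]

Fragments:
  2→14: 12 bp
  14→25: 11 bp
  25→39: 14 bp
  39→46: 7 bp
  46→64: 18 bp
  64→66: 2 bp
  66→89: 23 bp
  89→95: 6 bp
  95→104: 9 bp
  104→107: 3 bp
  107→120: 13 bp
  120→126: 6 bp
  126→127: 1 bp
  127→136: 9 bp
  136→146: 10 bp
  146→149: 3 bp
  149→171: 22 bp
  171→177: 6 bp
  177→185: 8 bp
  185→194: 9 bp
  194→203: 9 bp
  203→213: 10 bp
  213→219: 6 bp
  219→223: 4 bp
  223→2 (wrap): 238-223+2 = 17 bp

[1,2,3,3,4,6,6,6,6,7,8,9,9,9,9,10,10,11,12,13,14,17,18,22,23]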